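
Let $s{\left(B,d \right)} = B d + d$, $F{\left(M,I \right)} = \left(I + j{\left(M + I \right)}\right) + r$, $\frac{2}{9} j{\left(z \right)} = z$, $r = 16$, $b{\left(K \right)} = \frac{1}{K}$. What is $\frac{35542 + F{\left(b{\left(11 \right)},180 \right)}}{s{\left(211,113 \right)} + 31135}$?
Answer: $\frac{804065}{1212002} \approx 0.66342$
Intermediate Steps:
$j{\left(z \right)} = \frac{9 z}{2}$
$F{\left(M,I \right)} = 16 + \frac{9 M}{2} + \frac{11 I}{2}$ ($F{\left(M,I \right)} = \left(I + \frac{9 \left(M + I\right)}{2}\right) + 16 = \left(I + \frac{9 \left(I + M\right)}{2}\right) + 16 = \left(I + \left(\frac{9 I}{2} + \frac{9 M}{2}\right)\right) + 16 = \left(\frac{9 M}{2} + \frac{11 I}{2}\right) + 16 = 16 + \frac{9 M}{2} + \frac{11 I}{2}$)
$s{\left(B,d \right)} = d + B d$
$\frac{35542 + F{\left(b{\left(11 \right)},180 \right)}}{s{\left(211,113 \right)} + 31135} = \frac{35542 + \left(16 + \frac{9}{2 \cdot 11} + \frac{11}{2} \cdot 180\right)}{113 \left(1 + 211\right) + 31135} = \frac{35542 + \left(16 + \frac{9}{2} \cdot \frac{1}{11} + 990\right)}{113 \cdot 212 + 31135} = \frac{35542 + \left(16 + \frac{9}{22} + 990\right)}{23956 + 31135} = \frac{35542 + \frac{22141}{22}}{55091} = \frac{804065}{22} \cdot \frac{1}{55091} = \frac{804065}{1212002}$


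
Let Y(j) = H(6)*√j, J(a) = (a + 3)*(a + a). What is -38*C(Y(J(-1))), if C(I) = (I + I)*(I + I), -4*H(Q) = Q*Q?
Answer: 49248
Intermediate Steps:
H(Q) = -Q²/4 (H(Q) = -Q*Q/4 = -Q²/4)
J(a) = 2*a*(3 + a) (J(a) = (3 + a)*(2*a) = 2*a*(3 + a))
Y(j) = -9*√j (Y(j) = (-¼*6²)*√j = (-¼*36)*√j = -9*√j)
C(I) = 4*I² (C(I) = (2*I)*(2*I) = 4*I²)
-38*C(Y(J(-1))) = -152*(-9*I*√2*√(3 - 1))² = -152*(-9*2*I)² = -152*(-18*I)² = -152*(-324) = -38*(-1296) = 49248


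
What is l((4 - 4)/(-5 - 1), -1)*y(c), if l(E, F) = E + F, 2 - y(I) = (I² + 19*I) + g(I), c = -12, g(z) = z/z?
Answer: -85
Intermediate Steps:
g(z) = 1
y(I) = 1 - I² - 19*I (y(I) = 2 - ((I² + 19*I) + 1) = 2 - (1 + I² + 19*I) = 2 + (-1 - I² - 19*I) = 1 - I² - 19*I)
l((4 - 4)/(-5 - 1), -1)*y(c) = ((4 - 4)/(-5 - 1) - 1)*(1 - 1*(-12)² - 19*(-12)) = (0/(-6) - 1)*(1 - 1*144 + 228) = (0*(-⅙) - 1)*(1 - 144 + 228) = (0 - 1)*85 = -1*85 = -85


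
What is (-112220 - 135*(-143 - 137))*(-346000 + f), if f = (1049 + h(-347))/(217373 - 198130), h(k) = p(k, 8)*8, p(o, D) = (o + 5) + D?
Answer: 495494285543660/19243 ≈ 2.5749e+10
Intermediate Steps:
p(o, D) = 5 + D + o (p(o, D) = (5 + o) + D = 5 + D + o)
h(k) = 104 + 8*k (h(k) = (5 + 8 + k)*8 = (13 + k)*8 = 104 + 8*k)
f = -1623/19243 (f = (1049 + (104 + 8*(-347)))/(217373 - 198130) = (1049 + (104 - 2776))/19243 = (1049 - 2672)*(1/19243) = -1623*1/19243 = -1623/19243 ≈ -0.084342)
(-112220 - 135*(-143 - 137))*(-346000 + f) = (-112220 - 135*(-143 - 137))*(-346000 - 1623/19243) = (-112220 - 135*(-280))*(-6658079623/19243) = (-112220 + 37800)*(-6658079623/19243) = -74420*(-6658079623/19243) = 495494285543660/19243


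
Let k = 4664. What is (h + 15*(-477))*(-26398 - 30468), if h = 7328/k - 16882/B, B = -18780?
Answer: 1113311032834031/2737185 ≈ 4.0674e+8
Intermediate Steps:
h = 13522343/5474370 (h = 7328/4664 - 16882/(-18780) = 7328*(1/4664) - 16882*(-1/18780) = 916/583 + 8441/9390 = 13522343/5474370 ≈ 2.4701)
(h + 15*(-477))*(-26398 - 30468) = (13522343/5474370 + 15*(-477))*(-26398 - 30468) = (13522343/5474370 - 7155)*(-56866) = -39155595007/5474370*(-56866) = 1113311032834031/2737185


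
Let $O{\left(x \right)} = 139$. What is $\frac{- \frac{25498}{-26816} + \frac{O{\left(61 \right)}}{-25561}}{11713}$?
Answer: $\frac{324013477}{4014301474144} \approx 8.0715 \cdot 10^{-5}$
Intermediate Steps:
$\frac{- \frac{25498}{-26816} + \frac{O{\left(61 \right)}}{-25561}}{11713} = \frac{- \frac{25498}{-26816} + \frac{139}{-25561}}{11713} = \left(\left(-25498\right) \left(- \frac{1}{26816}\right) + 139 \left(- \frac{1}{25561}\right)\right) \frac{1}{11713} = \left(\frac{12749}{13408} - \frac{139}{25561}\right) \frac{1}{11713} = \frac{324013477}{342721888} \cdot \frac{1}{11713} = \frac{324013477}{4014301474144}$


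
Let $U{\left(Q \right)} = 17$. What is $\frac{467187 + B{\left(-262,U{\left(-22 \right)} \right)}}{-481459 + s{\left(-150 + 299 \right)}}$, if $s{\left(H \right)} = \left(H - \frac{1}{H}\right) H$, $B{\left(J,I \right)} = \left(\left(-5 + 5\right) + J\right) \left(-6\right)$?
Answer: $- \frac{468759}{459259} \approx -1.0207$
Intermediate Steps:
$B{\left(J,I \right)} = - 6 J$ ($B{\left(J,I \right)} = \left(0 + J\right) \left(-6\right) = J \left(-6\right) = - 6 J$)
$s{\left(H \right)} = H \left(H - \frac{1}{H}\right)$
$\frac{467187 + B{\left(-262,U{\left(-22 \right)} \right)}}{-481459 + s{\left(-150 + 299 \right)}} = \frac{467187 - -1572}{-481459 - \left(1 - \left(-150 + 299\right)^{2}\right)} = \frac{467187 + 1572}{-481459 - \left(1 - 149^{2}\right)} = \frac{468759}{-481459 + \left(-1 + 22201\right)} = \frac{468759}{-481459 + 22200} = \frac{468759}{-459259} = 468759 \left(- \frac{1}{459259}\right) = - \frac{468759}{459259}$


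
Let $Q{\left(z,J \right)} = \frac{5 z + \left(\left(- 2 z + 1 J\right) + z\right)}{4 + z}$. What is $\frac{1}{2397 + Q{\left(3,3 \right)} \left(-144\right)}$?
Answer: $\frac{7}{14619} \approx 0.00047883$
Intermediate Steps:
$Q{\left(z,J \right)} = \frac{J + 4 z}{4 + z}$ ($Q{\left(z,J \right)} = \frac{5 z + \left(\left(- 2 z + J\right) + z\right)}{4 + z} = \frac{5 z + \left(\left(J - 2 z\right) + z\right)}{4 + z} = \frac{5 z + \left(J - z\right)}{4 + z} = \frac{J + 4 z}{4 + z}$)
$\frac{1}{2397 + Q{\left(3,3 \right)} \left(-144\right)} = \frac{1}{2397 + \frac{3 + 4 \cdot 3}{4 + 3} \left(-144\right)} = \frac{1}{2397 + \frac{3 + 12}{7} \left(-144\right)} = \frac{1}{2397 + \frac{1}{7} \cdot 15 \left(-144\right)} = \frac{1}{2397 + \frac{15}{7} \left(-144\right)} = \frac{1}{2397 - \frac{2160}{7}} = \frac{1}{\frac{14619}{7}} = \frac{7}{14619}$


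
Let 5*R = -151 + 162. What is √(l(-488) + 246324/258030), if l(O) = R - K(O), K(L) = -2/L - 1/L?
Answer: √3726658482/34404 ≈ 1.7744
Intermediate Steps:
K(L) = -3/L
R = 11/5 (R = (-151 + 162)/5 = (⅕)*11 = 11/5 ≈ 2.2000)
l(O) = 11/5 + 3/O (l(O) = 11/5 - (-3)/O = 11/5 + 3/O)
√(l(-488) + 246324/258030) = √((11/5 + 3/(-488)) + 246324/258030) = √((11/5 + 3*(-1/488)) + 246324*(1/258030)) = √((11/5 - 3/488) + 41054/43005) = √(5353/2440 + 41054/43005) = √(216641/68808) = √3726658482/34404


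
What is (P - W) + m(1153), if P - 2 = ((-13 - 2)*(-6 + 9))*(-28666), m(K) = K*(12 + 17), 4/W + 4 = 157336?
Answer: 52053646196/39333 ≈ 1.3234e+6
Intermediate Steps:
W = 1/39333 (W = 4/(-4 + 157336) = 4/157332 = 4*(1/157332) = 1/39333 ≈ 2.5424e-5)
m(K) = 29*K (m(K) = K*29 = 29*K)
P = 1289972 (P = 2 + ((-13 - 2)*(-6 + 9))*(-28666) = 2 - 15*3*(-28666) = 2 - 45*(-28666) = 2 + 1289970 = 1289972)
(P - W) + m(1153) = (1289972 - 1*1/39333) + 29*1153 = (1289972 - 1/39333) + 33437 = 50738468675/39333 + 33437 = 52053646196/39333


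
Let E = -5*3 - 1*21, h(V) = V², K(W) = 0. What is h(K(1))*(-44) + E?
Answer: -36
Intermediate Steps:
E = -36 (E = -15 - 21 = -36)
h(K(1))*(-44) + E = 0²*(-44) - 36 = 0*(-44) - 36 = 0 - 36 = -36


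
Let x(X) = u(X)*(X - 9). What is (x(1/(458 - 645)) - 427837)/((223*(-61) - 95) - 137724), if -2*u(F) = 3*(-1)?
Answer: 80008045/28315914 ≈ 2.8256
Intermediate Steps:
u(F) = 3/2 (u(F) = -3*(-1)/2 = -½*(-3) = 3/2)
x(X) = -27/2 + 3*X/2 (x(X) = 3*(X - 9)/2 = 3*(-9 + X)/2 = -27/2 + 3*X/2)
(x(1/(458 - 645)) - 427837)/((223*(-61) - 95) - 137724) = ((-27/2 + 3/(2*(458 - 645))) - 427837)/((223*(-61) - 95) - 137724) = ((-27/2 + (3/2)/(-187)) - 427837)/((-13603 - 95) - 137724) = ((-27/2 + (3/2)*(-1/187)) - 427837)/(-13698 - 137724) = ((-27/2 - 3/374) - 427837)/(-151422) = (-2526/187 - 427837)*(-1/151422) = -80008045/187*(-1/151422) = 80008045/28315914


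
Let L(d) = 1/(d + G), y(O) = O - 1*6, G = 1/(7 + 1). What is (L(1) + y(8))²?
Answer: 676/81 ≈ 8.3457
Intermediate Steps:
G = ⅛ (G = 1/8 = ⅛ ≈ 0.12500)
y(O) = -6 + O (y(O) = O - 6 = -6 + O)
L(d) = 1/(⅛ + d) (L(d) = 1/(d + ⅛) = 1/(⅛ + d))
(L(1) + y(8))² = (8/(1 + 8*1) + (-6 + 8))² = (8/(1 + 8) + 2)² = (8/9 + 2)² = (26/9)² = 676/81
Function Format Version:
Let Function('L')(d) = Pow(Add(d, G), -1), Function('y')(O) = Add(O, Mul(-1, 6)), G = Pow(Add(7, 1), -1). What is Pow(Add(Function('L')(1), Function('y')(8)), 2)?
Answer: Rational(676, 81) ≈ 8.3457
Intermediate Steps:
G = Rational(1, 8) (G = Pow(8, -1) = Rational(1, 8) ≈ 0.12500)
Function('y')(O) = Add(-6, O) (Function('y')(O) = Add(O, -6) = Add(-6, O))
Function('L')(d) = Pow(Add(Rational(1, 8), d), -1) (Function('L')(d) = Pow(Add(d, Rational(1, 8)), -1) = Pow(Add(Rational(1, 8), d), -1))
Pow(Add(Function('L')(1), Function('y')(8)), 2) = Pow(Add(Mul(8, Pow(Add(1, Mul(8, 1)), -1)), Add(-6, 8)), 2) = Pow(Add(Mul(8, Pow(Add(1, 8), -1)), 2), 2) = Pow(Add(Mul(8, Pow(9, -1)), 2), 2) = Pow(Add(Mul(8, Rational(1, 9)), 2), 2) = Pow(Add(Rational(8, 9), 2), 2) = Pow(Rational(26, 9), 2) = Rational(676, 81)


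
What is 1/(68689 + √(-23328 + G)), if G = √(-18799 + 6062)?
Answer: 1/(68689 + √(-23328 + I*√12737)) ≈ 1.4558e-5 - 3.237e-8*I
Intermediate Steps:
G = I*√12737 (G = √(-12737) = I*√12737 ≈ 112.86*I)
1/(68689 + √(-23328 + G)) = 1/(68689 + √(-23328 + I*√12737))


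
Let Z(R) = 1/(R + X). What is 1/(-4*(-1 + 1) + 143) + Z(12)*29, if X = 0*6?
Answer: 4159/1716 ≈ 2.4237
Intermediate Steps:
X = 0
Z(R) = 1/R (Z(R) = 1/(R + 0) = 1/R)
1/(-4*(-1 + 1) + 143) + Z(12)*29 = 1/(-4*(-1 + 1) + 143) + 29/12 = 1/(-4*0 + 143) + (1/12)*29 = 1/(0 + 143) + 29/12 = 1/143 + 29/12 = 4159/1716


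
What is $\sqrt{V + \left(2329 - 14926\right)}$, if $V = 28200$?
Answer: $\sqrt{15603} \approx 124.91$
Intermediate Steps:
$\sqrt{V + \left(2329 - 14926\right)} = \sqrt{28200 + \left(2329 - 14926\right)} = \sqrt{28200 - 12597} = \sqrt{15603}$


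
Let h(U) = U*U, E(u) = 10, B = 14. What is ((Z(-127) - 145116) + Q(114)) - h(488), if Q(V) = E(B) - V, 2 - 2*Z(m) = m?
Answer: -766599/2 ≈ -3.8330e+5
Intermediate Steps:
Z(m) = 1 - m/2
h(U) = U²
Q(V) = 10 - V
((Z(-127) - 145116) + Q(114)) - h(488) = (((1 - ½*(-127)) - 145116) + (10 - 1*114)) - 1*488² = (((1 + 127/2) - 145116) + (10 - 114)) - 1*238144 = ((129/2 - 145116) - 104) - 238144 = (-290103/2 - 104) - 238144 = -290311/2 - 238144 = -766599/2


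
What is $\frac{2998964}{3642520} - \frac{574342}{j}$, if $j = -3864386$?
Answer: $\frac{1710150839743}{1759512911590} \approx 0.97195$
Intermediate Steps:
$\frac{2998964}{3642520} - \frac{574342}{j} = \frac{2998964}{3642520} - \frac{574342}{-3864386} = 2998964 \cdot \frac{1}{3642520} - - \frac{287171}{1932193} = \frac{749741}{910630} + \frac{287171}{1932193} = \frac{1710150839743}{1759512911590}$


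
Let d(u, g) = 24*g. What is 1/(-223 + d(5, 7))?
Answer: -1/55 ≈ -0.018182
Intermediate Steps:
1/(-223 + d(5, 7)) = 1/(-223 + 24*7) = 1/(-223 + 168) = 1/(-55) = -1/55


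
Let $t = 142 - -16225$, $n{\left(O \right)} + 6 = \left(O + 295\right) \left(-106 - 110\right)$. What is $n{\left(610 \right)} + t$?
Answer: $-179119$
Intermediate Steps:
$n{\left(O \right)} = -63726 - 216 O$ ($n{\left(O \right)} = -6 + \left(O + 295\right) \left(-106 - 110\right) = -6 + \left(295 + O\right) \left(-216\right) = -6 - \left(63720 + 216 O\right) = -63726 - 216 O$)
$t = 16367$ ($t = 142 + 16225 = 16367$)
$n{\left(610 \right)} + t = \left(-63726 - 131760\right) + 16367 = -195486 + 16367 = -179119$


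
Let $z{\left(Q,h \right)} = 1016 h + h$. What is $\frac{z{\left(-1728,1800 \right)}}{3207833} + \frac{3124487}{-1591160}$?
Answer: $- \frac{7110055010671}{5104175556280} \approx -1.393$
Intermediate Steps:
$z{\left(Q,h \right)} = 1017 h$
$\frac{z{\left(-1728,1800 \right)}}{3207833} + \frac{3124487}{-1591160} = \frac{1017 \cdot 1800}{3207833} + \frac{3124487}{-1591160} = 1830600 \cdot \frac{1}{3207833} + 3124487 \left(- \frac{1}{1591160}\right) = \frac{1830600}{3207833} - \frac{3124487}{1591160} = - \frac{7110055010671}{5104175556280}$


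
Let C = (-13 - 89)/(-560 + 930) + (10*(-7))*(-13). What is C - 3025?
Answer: -391326/185 ≈ -2115.3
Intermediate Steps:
C = 168299/185 (C = -102/370 - 70*(-13) = -102*1/370 + 910 = -51/185 + 910 = 168299/185 ≈ 909.72)
C - 3025 = 168299/185 - 3025 = -391326/185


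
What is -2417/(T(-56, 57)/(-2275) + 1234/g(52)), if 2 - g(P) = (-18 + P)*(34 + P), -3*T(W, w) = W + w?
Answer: 8033564175/1403188 ≈ 5725.2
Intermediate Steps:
T(W, w) = -W/3 - w/3 (T(W, w) = -(W + w)/3 = -W/3 - w/3)
g(P) = 2 - (-18 + P)*(34 + P)
-2417/(T(-56, 57)/(-2275) + 1234/g(52)) = -2417/((-⅓*(-56) - ⅓*57)/(-2275) + 1234/(614 - 1*52² - 16*52)) = -2417/((56/3 - 19)*(-1/2275) + 1234/(614 - 1*2704 - 832)) = -2417/(-⅓*(-1/2275) + 1234/(614 - 2704 - 832)) = -2417/(1/6825 + 1234/(-2922)) = -2417/(1/6825 + 1234*(-1/2922)) = -2417/(1/6825 - 617/1461) = -2417/(-1403188/3323775) = -2417*(-3323775/1403188) = 8033564175/1403188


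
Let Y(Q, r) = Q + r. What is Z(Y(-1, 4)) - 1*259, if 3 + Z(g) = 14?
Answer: -248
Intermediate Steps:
Z(g) = 11 (Z(g) = -3 + 14 = 11)
Z(Y(-1, 4)) - 1*259 = 11 - 1*259 = 11 - 259 = -248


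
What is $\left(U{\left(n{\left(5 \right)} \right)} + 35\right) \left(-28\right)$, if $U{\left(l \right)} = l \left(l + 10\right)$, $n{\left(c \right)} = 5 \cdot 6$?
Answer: $-34580$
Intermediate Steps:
$n{\left(c \right)} = 30$
$U{\left(l \right)} = l \left(10 + l\right)$
$\left(U{\left(n{\left(5 \right)} \right)} + 35\right) \left(-28\right) = \left(30 \left(10 + 30\right) + 35\right) \left(-28\right) = \left(30 \cdot 40 + 35\right) \left(-28\right) = \left(1200 + 35\right) \left(-28\right) = 1235 \left(-28\right) = -34580$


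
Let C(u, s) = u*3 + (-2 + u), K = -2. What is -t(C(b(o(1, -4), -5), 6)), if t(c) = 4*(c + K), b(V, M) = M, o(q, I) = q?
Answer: 96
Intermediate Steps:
C(u, s) = -2 + 4*u (C(u, s) = 3*u + (-2 + u) = -2 + 4*u)
t(c) = -8 + 4*c (t(c) = 4*(c - 2) = 4*(-2 + c) = -8 + 4*c)
-t(C(b(o(1, -4), -5), 6)) = -(-8 + 4*(-2 + 4*(-5))) = -(-8 + 4*(-2 - 20)) = -(-8 + 4*(-22)) = -(-8 - 88) = -1*(-96) = 96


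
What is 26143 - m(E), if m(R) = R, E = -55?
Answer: 26198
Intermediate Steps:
26143 - m(E) = 26143 - 1*(-55) = 26143 + 55 = 26198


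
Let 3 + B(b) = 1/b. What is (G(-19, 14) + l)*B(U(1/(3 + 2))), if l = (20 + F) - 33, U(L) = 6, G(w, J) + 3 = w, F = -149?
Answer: 1564/3 ≈ 521.33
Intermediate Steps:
G(w, J) = -3 + w
l = -162 (l = (20 - 149) - 33 = -129 - 33 = -162)
B(b) = -3 + 1/b
(G(-19, 14) + l)*B(U(1/(3 + 2))) = ((-3 - 19) - 162)*(-3 + 1/6) = (-22 - 162)*(-3 + ⅙) = -184*(-17/6) = 1564/3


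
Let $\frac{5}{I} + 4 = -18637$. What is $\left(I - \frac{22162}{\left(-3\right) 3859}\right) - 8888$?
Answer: $- \frac{1917678281059}{215806857} \approx -8886.1$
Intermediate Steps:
$I = - \frac{5}{18641}$ ($I = \frac{5}{-4 - 18637} = \frac{5}{-18641} = 5 \left(- \frac{1}{18641}\right) = - \frac{5}{18641} \approx -0.00026823$)
$\left(I - \frac{22162}{\left(-3\right) 3859}\right) - 8888 = \left(- \frac{5}{18641} - \frac{22162}{\left(-3\right) 3859}\right) - 8888 = \left(- \frac{5}{18641} - \frac{22162}{-11577}\right) - 8888 = \left(- \frac{5}{18641} - - \frac{22162}{11577}\right) - 8888 = \left(- \frac{5}{18641} + \frac{22162}{11577}\right) - 8888 = \frac{413063957}{215806857} - 8888 = - \frac{1917678281059}{215806857}$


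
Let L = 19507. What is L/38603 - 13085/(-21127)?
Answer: 917244644/815565581 ≈ 1.1247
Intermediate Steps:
L/38603 - 13085/(-21127) = 19507/38603 - 13085/(-21127) = 19507*(1/38603) - 13085*(-1/21127) = 19507/38603 + 13085/21127 = 917244644/815565581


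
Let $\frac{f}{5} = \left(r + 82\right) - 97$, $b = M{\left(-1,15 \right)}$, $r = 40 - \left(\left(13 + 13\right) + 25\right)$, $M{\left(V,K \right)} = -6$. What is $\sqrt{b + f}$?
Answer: $2 i \sqrt{34} \approx 11.662 i$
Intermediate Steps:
$r = -11$ ($r = 40 - \left(26 + 25\right) = 40 - 51 = -11$)
$b = -6$
$f = -130$ ($f = 5 \left(\left(-11 + 82\right) - 97\right) = 5 \left(71 - 97\right) = 5 \left(-26\right) = -130$)
$\sqrt{b + f} = \sqrt{-6 - 130} = \sqrt{-136} = 2 i \sqrt{34}$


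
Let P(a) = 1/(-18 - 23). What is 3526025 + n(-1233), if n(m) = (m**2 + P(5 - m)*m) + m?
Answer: 206849554/41 ≈ 5.0451e+6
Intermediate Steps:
P(a) = -1/41 (P(a) = 1/(-41) = -1/41)
n(m) = m**2 + 40*m/41 (n(m) = (m**2 - m/41) + m = m**2 + 40*m/41)
3526025 + n(-1233) = 3526025 + (1/41)*(-1233)*(40 + 41*(-1233)) = 3526025 + (1/41)*(-1233)*(40 - 50553) = 3526025 + (1/41)*(-1233)*(-50513) = 3526025 + 62282529/41 = 206849554/41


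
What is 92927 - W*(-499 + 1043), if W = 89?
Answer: 44511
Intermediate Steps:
92927 - W*(-499 + 1043) = 92927 - 89*(-499 + 1043) = 92927 - 89*544 = 92927 - 1*48416 = 92927 - 48416 = 44511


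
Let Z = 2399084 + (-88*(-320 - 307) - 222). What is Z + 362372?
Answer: 2816410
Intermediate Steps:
Z = 2454038 (Z = 2399084 + (-88*(-627) - 222) = 2399084 + (55176 - 222) = 2399084 + 54954 = 2454038)
Z + 362372 = 2454038 + 362372 = 2816410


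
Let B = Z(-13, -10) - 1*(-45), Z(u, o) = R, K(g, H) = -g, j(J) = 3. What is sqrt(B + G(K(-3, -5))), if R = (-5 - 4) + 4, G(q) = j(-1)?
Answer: sqrt(43) ≈ 6.5574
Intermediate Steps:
G(q) = 3
R = -5 (R = -9 + 4 = -5)
Z(u, o) = -5
B = 40 (B = -5 - 1*(-45) = -5 + 45 = 40)
sqrt(B + G(K(-3, -5))) = sqrt(40 + 3) = sqrt(43)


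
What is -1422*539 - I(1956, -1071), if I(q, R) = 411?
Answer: -766869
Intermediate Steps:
-1422*539 - I(1956, -1071) = -1422*539 - 1*411 = -766458 - 411 = -766869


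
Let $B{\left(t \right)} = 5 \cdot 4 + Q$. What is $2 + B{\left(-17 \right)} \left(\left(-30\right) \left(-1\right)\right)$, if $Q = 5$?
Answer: $752$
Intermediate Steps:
$B{\left(t \right)} = 25$ ($B{\left(t \right)} = 5 \cdot 4 + 5 = 20 + 5 = 25$)
$2 + B{\left(-17 \right)} \left(\left(-30\right) \left(-1\right)\right) = 2 + 25 \left(\left(-30\right) \left(-1\right)\right) = 2 + 25 \cdot 30 = 2 + 750 = 752$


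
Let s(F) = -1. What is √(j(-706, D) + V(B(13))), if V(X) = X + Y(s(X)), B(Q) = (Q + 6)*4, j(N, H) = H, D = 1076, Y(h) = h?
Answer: √1151 ≈ 33.926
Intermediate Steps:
B(Q) = 24 + 4*Q (B(Q) = (6 + Q)*4 = 24 + 4*Q)
V(X) = -1 + X (V(X) = X - 1 = -1 + X)
√(j(-706, D) + V(B(13))) = √(1076 + (-1 + (24 + 4*13))) = √(1076 + (-1 + (24 + 52))) = √(1076 + (-1 + 76)) = √(1076 + 75) = √1151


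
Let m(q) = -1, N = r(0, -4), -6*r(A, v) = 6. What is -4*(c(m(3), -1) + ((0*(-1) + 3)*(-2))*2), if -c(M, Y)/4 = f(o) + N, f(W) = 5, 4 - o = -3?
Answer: 112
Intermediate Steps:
o = 7 (o = 4 - 1*(-3) = 4 + 3 = 7)
r(A, v) = -1 (r(A, v) = -1/6*6 = -1)
N = -1
c(M, Y) = -16 (c(M, Y) = -4*(5 - 1) = -4*4 = -16)
-4*(c(m(3), -1) + ((0*(-1) + 3)*(-2))*2) = -4*(-16 + ((0*(-1) + 3)*(-2))*2) = -4*(-16 + ((0 + 3)*(-2))*2) = -4*(-16 + (3*(-2))*2) = -4*(-16 - 6*2) = -4*(-16 - 12) = -4*(-28) = 112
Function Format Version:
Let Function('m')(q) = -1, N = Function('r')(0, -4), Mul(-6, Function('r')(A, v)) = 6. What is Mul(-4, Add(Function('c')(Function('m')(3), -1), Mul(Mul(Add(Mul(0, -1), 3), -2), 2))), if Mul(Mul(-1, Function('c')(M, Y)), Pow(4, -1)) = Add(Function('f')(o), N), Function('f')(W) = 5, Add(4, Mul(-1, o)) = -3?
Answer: 112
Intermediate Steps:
o = 7 (o = Add(4, Mul(-1, -3)) = Add(4, 3) = 7)
Function('r')(A, v) = -1 (Function('r')(A, v) = Mul(Rational(-1, 6), 6) = -1)
N = -1
Function('c')(M, Y) = -16 (Function('c')(M, Y) = Mul(-4, Add(5, -1)) = Mul(-4, 4) = -16)
Mul(-4, Add(Function('c')(Function('m')(3), -1), Mul(Mul(Add(Mul(0, -1), 3), -2), 2))) = Mul(-4, Add(-16, Mul(Mul(Add(Mul(0, -1), 3), -2), 2))) = Mul(-4, Add(-16, Mul(Mul(Add(0, 3), -2), 2))) = Mul(-4, Add(-16, Mul(Mul(3, -2), 2))) = Mul(-4, Add(-16, Mul(-6, 2))) = Mul(-4, Add(-16, -12)) = Mul(-4, -28) = 112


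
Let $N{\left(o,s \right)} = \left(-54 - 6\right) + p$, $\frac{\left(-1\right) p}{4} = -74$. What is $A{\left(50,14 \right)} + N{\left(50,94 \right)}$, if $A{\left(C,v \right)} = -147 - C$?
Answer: $39$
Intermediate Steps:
$p = 296$ ($p = \left(-4\right) \left(-74\right) = 296$)
$N{\left(o,s \right)} = 236$ ($N{\left(o,s \right)} = \left(-54 - 6\right) + 296 = -60 + 296 = 236$)
$A{\left(50,14 \right)} + N{\left(50,94 \right)} = \left(-147 - 50\right) + 236 = -197 + 236 = 39$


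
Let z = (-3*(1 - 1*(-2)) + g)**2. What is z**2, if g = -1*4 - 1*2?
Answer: 50625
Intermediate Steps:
g = -6 (g = -4 - 2 = -6)
z = 225 (z = (-3*(1 - 1*(-2)) - 6)**2 = (-3*(1 + 2) - 6)**2 = (-3*3 - 6)**2 = (-9 - 6)**2 = (-15)**2 = 225)
z**2 = 225**2 = 50625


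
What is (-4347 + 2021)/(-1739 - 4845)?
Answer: 1163/3292 ≈ 0.35328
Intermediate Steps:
(-4347 + 2021)/(-1739 - 4845) = -2326/(-6584) = -2326*(-1/6584) = 1163/3292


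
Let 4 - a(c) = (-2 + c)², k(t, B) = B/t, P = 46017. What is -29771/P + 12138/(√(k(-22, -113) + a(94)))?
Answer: -29771/46017 - 12138*I*√4092154/186007 ≈ -0.64696 - 132.01*I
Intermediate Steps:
a(c) = 4 - (-2 + c)²
-29771/P + 12138/(√(k(-22, -113) + a(94))) = -29771/46017 + 12138/(√(-113/(-22) + 94*(4 - 1*94))) = -29771*1/46017 + 12138/(√(-113*(-1/22) + 94*(4 - 94))) = -29771/46017 + 12138/(√(113/22 + 94*(-90))) = -29771/46017 + 12138/(√(113/22 - 8460)) = -29771/46017 + 12138/(√(-186007/22)) = -29771/46017 + 12138/((I*√4092154/22)) = -29771/46017 + 12138*(-I*√4092154/186007) = -29771/46017 - 12138*I*√4092154/186007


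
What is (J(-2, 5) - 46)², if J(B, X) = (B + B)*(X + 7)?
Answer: 8836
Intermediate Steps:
J(B, X) = 2*B*(7 + X) (J(B, X) = (2*B)*(7 + X) = 2*B*(7 + X))
(J(-2, 5) - 46)² = (2*(-2)*(7 + 5) - 46)² = (2*(-2)*12 - 46)² = (-48 - 46)² = (-94)² = 8836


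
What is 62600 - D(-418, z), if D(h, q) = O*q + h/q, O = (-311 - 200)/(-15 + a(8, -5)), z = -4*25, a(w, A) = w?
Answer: 3494791/50 ≈ 69896.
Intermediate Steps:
z = -100
O = 73 (O = (-311 - 200)/(-15 + 8) = -511/(-7) = -511*(-⅐) = 73)
D(h, q) = 73*q + h/q
62600 - D(-418, z) = 62600 - (73*(-100) - 418/(-100)) = 62600 - (-7300 - 418*(-1/100)) = 62600 - (-7300 + 209/50) = 62600 - 1*(-364791/50) = 62600 + 364791/50 = 3494791/50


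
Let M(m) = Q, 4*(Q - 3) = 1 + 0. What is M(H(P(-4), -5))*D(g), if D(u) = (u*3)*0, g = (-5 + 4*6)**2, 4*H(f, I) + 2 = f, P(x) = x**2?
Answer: 0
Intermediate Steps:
Q = 13/4 (Q = 3 + (1 + 0)/4 = 3 + (1/4)*1 = 3 + 1/4 = 13/4 ≈ 3.2500)
H(f, I) = -1/2 + f/4
M(m) = 13/4
g = 361 (g = (-5 + 24)**2 = 19**2 = 361)
D(u) = 0 (D(u) = (3*u)*0 = 0)
M(H(P(-4), -5))*D(g) = (13/4)*0 = 0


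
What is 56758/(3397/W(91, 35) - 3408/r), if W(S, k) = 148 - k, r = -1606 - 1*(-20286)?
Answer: 14975882090/7883857 ≈ 1899.6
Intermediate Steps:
r = 18680 (r = -1606 + 20286 = 18680)
56758/(3397/W(91, 35) - 3408/r) = 56758/(3397/(148 - 1*35) - 3408/18680) = 56758/(3397/(148 - 35) - 3408*1/18680) = 56758/(3397/113 - 426/2335) = 56758/(7883857/263855) = 56758*(263855/7883857) = 14975882090/7883857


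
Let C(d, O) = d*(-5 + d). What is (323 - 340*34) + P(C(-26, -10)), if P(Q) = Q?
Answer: -10431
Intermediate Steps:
(323 - 340*34) + P(C(-26, -10)) = (323 - 340*34) - 26*(-5 - 26) = (323 - 11560) - 26*(-31) = -11237 + 806 = -10431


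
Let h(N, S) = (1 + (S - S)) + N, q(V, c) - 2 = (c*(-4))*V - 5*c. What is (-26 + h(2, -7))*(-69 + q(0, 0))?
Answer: 1541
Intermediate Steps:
q(V, c) = 2 - 5*c - 4*V*c (q(V, c) = 2 + ((c*(-4))*V - 5*c) = 2 + ((-4*c)*V - 5*c) = 2 + (-4*V*c - 5*c) = 2 + (-5*c - 4*V*c) = 2 - 5*c - 4*V*c)
h(N, S) = 1 + N (h(N, S) = (1 + 0) + N = 1 + N)
(-26 + h(2, -7))*(-69 + q(0, 0)) = (-26 + (1 + 2))*(-69 + (2 - 5*0 - 4*0*0)) = (-26 + 3)*(-69 + (2 + 0 + 0)) = -23*(-69 + 2) = -23*(-67) = 1541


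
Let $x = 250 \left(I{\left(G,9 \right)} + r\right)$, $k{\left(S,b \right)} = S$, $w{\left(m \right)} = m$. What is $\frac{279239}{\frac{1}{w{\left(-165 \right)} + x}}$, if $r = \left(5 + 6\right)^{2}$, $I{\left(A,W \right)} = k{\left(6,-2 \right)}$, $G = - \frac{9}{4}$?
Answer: $8819763815$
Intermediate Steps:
$G = - \frac{9}{4}$ ($G = \left(-9\right) \frac{1}{4} = - \frac{9}{4} \approx -2.25$)
$I{\left(A,W \right)} = 6$
$r = 121$ ($r = 11^{2} = 121$)
$x = 31750$ ($x = 250 \left(6 + 121\right) = 250 \cdot 127 = 31750$)
$\frac{279239}{\frac{1}{w{\left(-165 \right)} + x}} = \frac{279239}{\frac{1}{-165 + 31750}} = \frac{279239}{\frac{1}{31585}} = 279239 \frac{1}{\frac{1}{31585}} = 279239 \cdot 31585 = 8819763815$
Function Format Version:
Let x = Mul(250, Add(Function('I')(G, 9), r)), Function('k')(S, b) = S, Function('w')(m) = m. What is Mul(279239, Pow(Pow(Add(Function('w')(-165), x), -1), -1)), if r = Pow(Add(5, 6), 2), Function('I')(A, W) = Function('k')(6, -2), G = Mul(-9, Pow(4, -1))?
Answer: 8819763815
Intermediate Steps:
G = Rational(-9, 4) (G = Mul(-9, Rational(1, 4)) = Rational(-9, 4) ≈ -2.2500)
Function('I')(A, W) = 6
r = 121 (r = Pow(11, 2) = 121)
x = 31750 (x = Mul(250, Add(6, 121)) = Mul(250, 127) = 31750)
Mul(279239, Pow(Pow(Add(Function('w')(-165), x), -1), -1)) = Mul(279239, Pow(Pow(Add(-165, 31750), -1), -1)) = Mul(279239, Pow(Pow(31585, -1), -1)) = Mul(279239, Pow(Rational(1, 31585), -1)) = Mul(279239, 31585) = 8819763815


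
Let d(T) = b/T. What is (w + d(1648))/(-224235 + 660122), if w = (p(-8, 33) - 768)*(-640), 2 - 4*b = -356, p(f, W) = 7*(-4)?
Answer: 1679114419/1436683552 ≈ 1.1687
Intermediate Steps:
p(f, W) = -28
b = 179/2 (b = ½ - ¼*(-356) = ½ + 89 = 179/2 ≈ 89.500)
w = 509440 (w = (-28 - 768)*(-640) = -796*(-640) = 509440)
d(T) = 179/(2*T)
(w + d(1648))/(-224235 + 660122) = (509440 + (179/2)/1648)/(-224235 + 660122) = (509440 + (179/2)*(1/1648))/435887 = (509440 + 179/3296)*(1/435887) = (1679114419/3296)*(1/435887) = 1679114419/1436683552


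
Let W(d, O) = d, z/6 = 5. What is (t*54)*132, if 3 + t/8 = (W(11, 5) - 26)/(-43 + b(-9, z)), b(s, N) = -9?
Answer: -2010096/13 ≈ -1.5462e+5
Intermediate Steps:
z = 30 (z = 6*5 = 30)
t = -282/13 (t = -24 + 8*((11 - 26)/(-43 - 9)) = -24 + 8*(-15/(-52)) = -24 + 8*(-15*(-1/52)) = -24 + 8*(15/52) = -24 + 30/13 = -282/13 ≈ -21.692)
(t*54)*132 = -282/13*54*132 = -15228/13*132 = -2010096/13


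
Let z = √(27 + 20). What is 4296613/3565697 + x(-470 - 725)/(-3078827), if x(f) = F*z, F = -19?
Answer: 4296613/3565697 + 19*√47/3078827 ≈ 1.2050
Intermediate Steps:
z = √47 ≈ 6.8557
x(f) = -19*√47
4296613/3565697 + x(-470 - 725)/(-3078827) = 4296613/3565697 - 19*√47/(-3078827) = 4296613*(1/3565697) - 19*√47*(-1/3078827) = 4296613/3565697 + 19*√47/3078827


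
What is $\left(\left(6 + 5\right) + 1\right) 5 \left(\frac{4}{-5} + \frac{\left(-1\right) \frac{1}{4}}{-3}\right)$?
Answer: $-43$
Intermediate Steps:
$\left(\left(6 + 5\right) + 1\right) 5 \left(\frac{4}{-5} + \frac{\left(-1\right) \frac{1}{4}}{-3}\right) = \left(11 + 1\right) 5 \left(4 \left(- \frac{1}{5}\right) + \left(-1\right) \frac{1}{4} \left(- \frac{1}{3}\right)\right) = 12 \cdot 5 \left(- \frac{4}{5} - - \frac{1}{12}\right) = 60 \left(- \frac{4}{5} + \frac{1}{12}\right) = 60 \left(- \frac{43}{60}\right) = -43$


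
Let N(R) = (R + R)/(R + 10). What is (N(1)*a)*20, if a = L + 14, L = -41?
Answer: -1080/11 ≈ -98.182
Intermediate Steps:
N(R) = 2*R/(10 + R) (N(R) = (2*R)/(10 + R) = 2*R/(10 + R))
a = -27 (a = -41 + 14 = -27)
(N(1)*a)*20 = ((2*1/(10 + 1))*(-27))*20 = ((2*1/11)*(-27))*20 = ((2*1*(1/11))*(-27))*20 = ((2/11)*(-27))*20 = -54/11*20 = -1080/11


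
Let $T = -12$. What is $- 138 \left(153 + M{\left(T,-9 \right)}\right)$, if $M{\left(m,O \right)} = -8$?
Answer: $-20010$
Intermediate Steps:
$- 138 \left(153 + M{\left(T,-9 \right)}\right) = - 138 \left(153 - 8\right) = \left(-138\right) 145 = -20010$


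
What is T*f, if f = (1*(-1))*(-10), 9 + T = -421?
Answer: -4300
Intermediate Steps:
T = -430 (T = -9 - 421 = -430)
f = 10 (f = -1*(-10) = 10)
T*f = -430*10 = -4300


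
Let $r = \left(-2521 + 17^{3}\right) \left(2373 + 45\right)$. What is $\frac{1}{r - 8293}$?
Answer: $\frac{1}{5775563} \approx 1.7314 \cdot 10^{-7}$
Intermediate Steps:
$r = 5783856$ ($r = \left(-2521 + 4913\right) 2418 = 2392 \cdot 2418 = 5783856$)
$\frac{1}{r - 8293} = \frac{1}{5783856 - 8293} = \frac{1}{5775563}$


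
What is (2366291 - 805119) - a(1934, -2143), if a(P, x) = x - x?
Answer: 1561172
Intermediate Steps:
a(P, x) = 0
(2366291 - 805119) - a(1934, -2143) = (2366291 - 805119) - 1*0 = 1561172 + 0 = 1561172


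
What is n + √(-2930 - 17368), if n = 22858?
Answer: 22858 + I*√20298 ≈ 22858.0 + 142.47*I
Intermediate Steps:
n + √(-2930 - 17368) = 22858 + √(-2930 - 17368) = 22858 + √(-20298) = 22858 + I*√20298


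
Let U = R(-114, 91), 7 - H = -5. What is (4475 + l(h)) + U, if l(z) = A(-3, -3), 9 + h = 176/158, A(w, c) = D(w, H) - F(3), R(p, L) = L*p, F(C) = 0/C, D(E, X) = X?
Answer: -5887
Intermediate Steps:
H = 12 (H = 7 - 1*(-5) = 7 + 5 = 12)
F(C) = 0
A(w, c) = 12 (A(w, c) = 12 - 1*0 = 12 + 0 = 12)
U = -10374 (U = 91*(-114) = -10374)
h = -623/79 (h = -9 + 176/158 = -9 + 176*(1/158) = -9 + 88/79 = -623/79 ≈ -7.8861)
l(z) = 12
(4475 + l(h)) + U = (4475 + 12) - 10374 = 4487 - 10374 = -5887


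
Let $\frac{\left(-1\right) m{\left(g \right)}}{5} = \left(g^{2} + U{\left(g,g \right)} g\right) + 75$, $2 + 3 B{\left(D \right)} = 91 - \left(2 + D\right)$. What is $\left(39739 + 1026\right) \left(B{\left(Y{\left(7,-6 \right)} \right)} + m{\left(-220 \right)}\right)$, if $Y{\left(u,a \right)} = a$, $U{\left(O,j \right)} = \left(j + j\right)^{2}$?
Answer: $8671435246840$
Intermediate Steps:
$U{\left(O,j \right)} = 4 j^{2}$ ($U{\left(O,j \right)} = \left(2 j\right)^{2} = 4 j^{2}$)
$B{\left(D \right)} = 29 - \frac{D}{3}$ ($B{\left(D \right)} = - \frac{2}{3} + \frac{91 - \left(2 + D\right)}{3} = - \frac{2}{3} + \frac{89 - D}{3} = - \frac{2}{3} - \left(- \frac{89}{3} + \frac{D}{3}\right) = 29 - \frac{D}{3}$)
$m{\left(g \right)} = -375 - 20 g^{3} - 5 g^{2}$ ($m{\left(g \right)} = - 5 \left(\left(g^{2} + 4 g^{2} g\right) + 75\right) = - 5 \left(\left(g^{2} + 4 g^{3}\right) + 75\right) = - 5 \left(75 + g^{2} + 4 g^{3}\right) = -375 - 20 g^{3} - 5 g^{2}$)
$\left(39739 + 1026\right) \left(B{\left(Y{\left(7,-6 \right)} \right)} + m{\left(-220 \right)}\right) = \left(39739 + 1026\right) \left(\left(29 - -2\right) - \left(375 - 212960000 + 242000\right)\right) = 40765 \left(\left(29 + 2\right) - -212717625\right) = 40765 \left(31 - -212717625\right) = 40765 \left(31 + 212717625\right) = 40765 \cdot 212717656 = 8671435246840$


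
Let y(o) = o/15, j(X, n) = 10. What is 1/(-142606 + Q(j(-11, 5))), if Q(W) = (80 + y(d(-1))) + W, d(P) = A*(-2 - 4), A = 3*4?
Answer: -5/712604 ≈ -7.0165e-6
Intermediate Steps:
A = 12
d(P) = -72 (d(P) = 12*(-2 - 4) = 12*(-6) = -72)
y(o) = o/15 (y(o) = o*(1/15) = o/15)
Q(W) = 376/5 + W (Q(W) = (80 + (1/15)*(-72)) + W = (80 - 24/5) + W = 376/5 + W)
1/(-142606 + Q(j(-11, 5))) = 1/(-142606 + (376/5 + 10)) = 1/(-142606 + 426/5) = 1/(-712604/5) = -5/712604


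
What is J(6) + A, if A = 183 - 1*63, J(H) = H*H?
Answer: 156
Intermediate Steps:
J(H) = H**2
A = 120 (A = 183 - 63 = 120)
J(6) + A = 6**2 + 120 = 36 + 120 = 156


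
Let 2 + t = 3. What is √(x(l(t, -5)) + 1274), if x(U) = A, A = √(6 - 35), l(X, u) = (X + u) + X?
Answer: √(1274 + I*√29) ≈ 35.693 + 0.07544*I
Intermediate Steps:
t = 1 (t = -2 + 3 = 1)
l(X, u) = u + 2*X
A = I*√29 (A = √(-29) = I*√29 ≈ 5.3852*I)
x(U) = I*√29
√(x(l(t, -5)) + 1274) = √(I*√29 + 1274) = √(1274 + I*√29)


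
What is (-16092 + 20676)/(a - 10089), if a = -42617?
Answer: -2292/26353 ≈ -0.086973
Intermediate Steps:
(-16092 + 20676)/(a - 10089) = (-16092 + 20676)/(-42617 - 10089) = 4584/(-52706) = 4584*(-1/52706) = -2292/26353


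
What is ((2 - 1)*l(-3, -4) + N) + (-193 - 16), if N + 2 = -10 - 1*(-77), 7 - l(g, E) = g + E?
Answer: -130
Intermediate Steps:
l(g, E) = 7 - E - g (l(g, E) = 7 - (g + E) = 7 - (E + g) = 7 + (-E - g) = 7 - E - g)
N = 65 (N = -2 + (-10 - 1*(-77)) = -2 + (-10 + 77) = -2 + 67 = 65)
((2 - 1)*l(-3, -4) + N) + (-193 - 16) = ((2 - 1)*(7 - 1*(-4) - 1*(-3)) + 65) + (-193 - 16) = (1*(7 + 4 + 3) + 65) - 209 = (1*14 + 65) - 209 = (14 + 65) - 209 = 79 - 209 = -130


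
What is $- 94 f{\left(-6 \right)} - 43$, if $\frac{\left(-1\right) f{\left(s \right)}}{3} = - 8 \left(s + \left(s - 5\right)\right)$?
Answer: $38309$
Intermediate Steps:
$f{\left(s \right)} = -120 + 48 s$ ($f{\left(s \right)} = - 3 \left(- 8 \left(s + \left(s - 5\right)\right)\right) = - 3 \left(- 8 \left(s + \left(-5 + s\right)\right)\right) = - 3 \left(- 8 \left(-5 + 2 s\right)\right) = - 3 \left(40 - 16 s\right) = -120 + 48 s$)
$- 94 f{\left(-6 \right)} - 43 = - 94 \left(-120 + 48 \left(-6\right)\right) - 43 = - 94 \left(-120 - 288\right) - 43 = \left(-94\right) \left(-408\right) - 43 = 38352 - 43 = 38309$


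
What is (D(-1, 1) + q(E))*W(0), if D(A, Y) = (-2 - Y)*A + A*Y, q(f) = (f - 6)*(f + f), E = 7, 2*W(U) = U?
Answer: 0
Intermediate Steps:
W(U) = U/2
q(f) = 2*f*(-6 + f) (q(f) = (-6 + f)*(2*f) = 2*f*(-6 + f))
D(A, Y) = A*Y + A*(-2 - Y) (D(A, Y) = A*(-2 - Y) + A*Y = A*Y + A*(-2 - Y))
(D(-1, 1) + q(E))*W(0) = (-2*(-1) + 2*7*(-6 + 7))*((1/2)*0) = (2 + 2*7*1)*0 = (2 + 14)*0 = 16*0 = 0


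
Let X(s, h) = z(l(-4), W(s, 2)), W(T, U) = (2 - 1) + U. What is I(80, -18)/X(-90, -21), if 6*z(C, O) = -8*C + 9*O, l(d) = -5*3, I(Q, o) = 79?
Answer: 158/49 ≈ 3.2245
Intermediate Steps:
l(d) = -15
W(T, U) = 1 + U
z(C, O) = -4*C/3 + 3*O/2 (z(C, O) = (-8*C + 9*O)/6 = -4*C/3 + 3*O/2)
X(s, h) = 49/2 (X(s, h) = -4/3*(-15) + 3*(1 + 2)/2 = 20 + (3/2)*3 = 20 + 9/2 = 49/2)
I(80, -18)/X(-90, -21) = 79/(49/2) = 79*(2/49) = 158/49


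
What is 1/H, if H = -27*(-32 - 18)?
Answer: 1/1350 ≈ 0.00074074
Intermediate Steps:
H = 1350 (H = -27*(-50) = 1350)
1/H = 1/1350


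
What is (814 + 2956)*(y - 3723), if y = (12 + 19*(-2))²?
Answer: -11487190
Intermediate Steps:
y = 676 (y = (12 - 38)² = (-26)² = 676)
(814 + 2956)*(y - 3723) = (814 + 2956)*(676 - 3723) = 3770*(-3047) = -11487190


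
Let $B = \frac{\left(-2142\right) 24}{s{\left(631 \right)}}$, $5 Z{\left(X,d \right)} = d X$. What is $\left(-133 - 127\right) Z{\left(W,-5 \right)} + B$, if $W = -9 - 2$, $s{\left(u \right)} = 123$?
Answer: $- \frac{134396}{41} \approx -3278.0$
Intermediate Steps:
$W = -11$
$Z{\left(X,d \right)} = \frac{X d}{5}$ ($Z{\left(X,d \right)} = \frac{d X}{5} = \frac{X d}{5}$)
$B = - \frac{17136}{41}$ ($B = \frac{\left(-2142\right) 24}{123} = \left(-51408\right) \frac{1}{123} = - \frac{17136}{41} \approx -417.95$)
$\left(-133 - 127\right) Z{\left(W,-5 \right)} + B = \left(-133 - 127\right) \frac{1}{5} \left(-11\right) \left(-5\right) - \frac{17136}{41} = \left(-260\right) 11 - \frac{17136}{41} = -2860 - \frac{17136}{41} = - \frac{134396}{41}$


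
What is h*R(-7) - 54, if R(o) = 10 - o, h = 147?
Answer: 2445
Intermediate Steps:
h*R(-7) - 54 = 147*(10 - 1*(-7)) - 54 = 147*(10 + 7) - 54 = 147*17 - 54 = 2499 - 54 = 2445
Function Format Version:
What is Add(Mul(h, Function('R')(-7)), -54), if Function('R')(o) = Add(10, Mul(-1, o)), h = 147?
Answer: 2445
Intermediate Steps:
Add(Mul(h, Function('R')(-7)), -54) = Add(Mul(147, Add(10, Mul(-1, -7))), -54) = Add(Mul(147, Add(10, 7)), -54) = Add(Mul(147, 17), -54) = Add(2499, -54) = 2445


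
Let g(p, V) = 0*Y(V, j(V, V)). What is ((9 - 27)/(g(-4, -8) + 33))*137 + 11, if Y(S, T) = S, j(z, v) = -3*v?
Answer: -701/11 ≈ -63.727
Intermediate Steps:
g(p, V) = 0 (g(p, V) = 0*V = 0)
((9 - 27)/(g(-4, -8) + 33))*137 + 11 = ((9 - 27)/(0 + 33))*137 + 11 = -18/33*137 + 11 = -18*1/33*137 + 11 = -6/11*137 + 11 = -822/11 + 11 = -701/11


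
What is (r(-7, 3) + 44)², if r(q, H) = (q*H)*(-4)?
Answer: 16384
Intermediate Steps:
r(q, H) = -4*H*q (r(q, H) = (H*q)*(-4) = -4*H*q)
(r(-7, 3) + 44)² = (-4*3*(-7) + 44)² = (84 + 44)² = 128² = 16384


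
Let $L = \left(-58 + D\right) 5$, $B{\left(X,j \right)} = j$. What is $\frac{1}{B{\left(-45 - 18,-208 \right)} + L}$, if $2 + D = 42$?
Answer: $- \frac{1}{298} \approx -0.0033557$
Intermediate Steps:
$D = 40$ ($D = -2 + 42 = 40$)
$L = -90$ ($L = \left(-58 + 40\right) 5 = \left(-18\right) 5 = -90$)
$\frac{1}{B{\left(-45 - 18,-208 \right)} + L} = \frac{1}{-208 - 90} = \frac{1}{-298} = - \frac{1}{298}$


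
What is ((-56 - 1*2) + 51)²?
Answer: 49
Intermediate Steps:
((-56 - 1*2) + 51)² = ((-56 - 2) + 51)² = (-58 + 51)² = (-7)² = 49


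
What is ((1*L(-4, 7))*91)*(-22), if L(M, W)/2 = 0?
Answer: 0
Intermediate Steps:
L(M, W) = 0 (L(M, W) = 2*0 = 0)
((1*L(-4, 7))*91)*(-22) = ((1*0)*91)*(-22) = (0*91)*(-22) = 0*(-22) = 0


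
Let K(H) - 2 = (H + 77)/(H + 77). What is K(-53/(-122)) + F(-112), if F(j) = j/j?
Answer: 4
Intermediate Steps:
F(j) = 1
K(H) = 3 (K(H) = 2 + (H + 77)/(H + 77) = 2 + (77 + H)/(77 + H) = 2 + 1 = 3)
K(-53/(-122)) + F(-112) = 3 + 1 = 4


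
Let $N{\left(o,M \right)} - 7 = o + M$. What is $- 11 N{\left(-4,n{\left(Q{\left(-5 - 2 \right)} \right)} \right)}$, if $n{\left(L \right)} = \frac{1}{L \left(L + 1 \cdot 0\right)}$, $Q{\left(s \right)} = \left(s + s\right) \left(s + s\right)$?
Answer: $- \frac{1267739}{38416} \approx -33.0$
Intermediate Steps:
$Q{\left(s \right)} = 4 s^{2}$ ($Q{\left(s \right)} = 2 s 2 s = 4 s^{2}$)
$n{\left(L \right)} = \frac{1}{L^{2}}$ ($n{\left(L \right)} = \frac{1}{L \left(L + 0\right)} = \frac{1}{L L} = \frac{1}{L^{2}}$)
$N{\left(o,M \right)} = 7 + M + o$ ($N{\left(o,M \right)} = 7 + \left(o + M\right) = 7 + \left(M + o\right) = 7 + M + o$)
$- 11 N{\left(-4,n{\left(Q{\left(-5 - 2 \right)} \right)} \right)} = - 11 \left(7 + \frac{1}{16 \left(-5 - 2\right)^{4}} - 4\right) = - 11 \left(7 + \frac{1}{38416} - 4\right) = \left(-11\right) \frac{115249}{38416} = - \frac{1267739}{38416}$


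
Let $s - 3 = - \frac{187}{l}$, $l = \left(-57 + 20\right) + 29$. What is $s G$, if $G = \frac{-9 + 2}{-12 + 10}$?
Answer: $\frac{1477}{16} \approx 92.313$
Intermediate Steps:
$l = -8$ ($l = -37 + 29 = -8$)
$s = \frac{211}{8}$ ($s = 3 - \frac{187}{-8} = 3 - - \frac{187}{8} = 3 + \frac{187}{8} = \frac{211}{8} \approx 26.375$)
$G = \frac{7}{2}$ ($G = - \frac{7}{-2} = \left(-7\right) \left(- \frac{1}{2}\right) = \frac{7}{2} \approx 3.5$)
$s G = \frac{211}{8} \cdot \frac{7}{2} = \frac{1477}{16}$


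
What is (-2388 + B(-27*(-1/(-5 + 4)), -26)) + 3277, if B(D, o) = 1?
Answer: 890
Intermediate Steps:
(-2388 + B(-27*(-1/(-5 + 4)), -26)) + 3277 = (-2388 + 1) + 3277 = -2387 + 3277 = 890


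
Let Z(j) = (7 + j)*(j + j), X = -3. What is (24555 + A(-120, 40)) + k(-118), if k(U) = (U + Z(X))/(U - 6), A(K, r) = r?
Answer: 1524961/62 ≈ 24596.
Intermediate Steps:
Z(j) = 2*j*(7 + j) (Z(j) = (7 + j)*(2*j) = 2*j*(7 + j))
k(U) = (-24 + U)/(-6 + U) (k(U) = (U + 2*(-3)*(7 - 3))/(U - 6) = (U + 2*(-3)*4)/(-6 + U) = (U - 24)/(-6 + U) = (-24 + U)/(-6 + U))
(24555 + A(-120, 40)) + k(-118) = (24555 + 40) + (-24 - 118)/(-6 - 118) = 24595 - 142/(-124) = 24595 - 1/124*(-142) = 24595 + 71/62 = 1524961/62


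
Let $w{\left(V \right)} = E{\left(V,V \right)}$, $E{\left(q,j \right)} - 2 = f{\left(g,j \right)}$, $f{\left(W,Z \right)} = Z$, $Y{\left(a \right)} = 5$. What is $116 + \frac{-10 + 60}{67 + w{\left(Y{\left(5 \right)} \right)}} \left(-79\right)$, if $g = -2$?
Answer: $\frac{2317}{37} \approx 62.622$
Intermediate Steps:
$E{\left(q,j \right)} = 2 + j$
$w{\left(V \right)} = 2 + V$
$116 + \frac{-10 + 60}{67 + w{\left(Y{\left(5 \right)} \right)}} \left(-79\right) = 116 + \frac{-10 + 60}{67 + \left(2 + 5\right)} \left(-79\right) = 116 + \frac{50}{67 + 7} \left(-79\right) = 116 + \frac{50}{74} \left(-79\right) = 116 + 50 \cdot \frac{1}{74} \left(-79\right) = 116 + \frac{25}{37} \left(-79\right) = 116 - \frac{1975}{37} = \frac{2317}{37}$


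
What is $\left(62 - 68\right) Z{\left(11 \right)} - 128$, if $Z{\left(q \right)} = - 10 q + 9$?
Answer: $478$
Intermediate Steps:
$Z{\left(q \right)} = 9 - 10 q$
$\left(62 - 68\right) Z{\left(11 \right)} - 128 = \left(62 - 68\right) \left(9 - 110\right) - 128 = - 6 \left(9 - 110\right) - 128 = \left(-6\right) \left(-101\right) - 128 = 606 - 128 = 478$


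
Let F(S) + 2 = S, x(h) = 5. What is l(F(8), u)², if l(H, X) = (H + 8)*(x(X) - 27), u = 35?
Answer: 94864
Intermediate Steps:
F(S) = -2 + S
l(H, X) = -176 - 22*H (l(H, X) = (H + 8)*(5 - 27) = (8 + H)*(-22) = -176 - 22*H)
l(F(8), u)² = (-176 - 22*(-2 + 8))² = (-176 - 22*6)² = (-176 - 132)² = (-308)² = 94864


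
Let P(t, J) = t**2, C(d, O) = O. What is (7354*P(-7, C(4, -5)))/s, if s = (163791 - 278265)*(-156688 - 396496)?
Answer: 180173/31662592608 ≈ 5.6904e-6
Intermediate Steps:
s = 63325185216 (s = -114474*(-553184) = 63325185216)
(7354*P(-7, C(4, -5)))/s = (7354*(-7)**2)/63325185216 = (7354*49)*(1/63325185216) = 360346*(1/63325185216) = 180173/31662592608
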